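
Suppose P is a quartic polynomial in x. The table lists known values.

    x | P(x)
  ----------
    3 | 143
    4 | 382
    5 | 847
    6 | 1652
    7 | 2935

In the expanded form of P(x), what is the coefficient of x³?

Write P(x) = ax^4 + bx³ + cx² + dx + e; the 5 given values yield a linear system in the 5 coefficients.
Solving, P(x) = x^4 + x³ + 4x² - x + 2.
The coefficient of x³ is 1.

1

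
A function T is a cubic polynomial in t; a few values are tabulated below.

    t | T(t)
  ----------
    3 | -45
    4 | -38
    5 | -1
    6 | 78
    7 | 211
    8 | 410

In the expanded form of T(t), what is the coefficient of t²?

First differences: 7, 37, 79, 133, 199. Second differences: 30, 42, 54, 66. Third differences: 12, 12, 12.
Level-3 differences are constant, so T has degree 3.
Fitting a degree-3 polynomial gives T(t) = 2t³ - 9t² - 4t - 6.
The coefficient of t² is -9.

-9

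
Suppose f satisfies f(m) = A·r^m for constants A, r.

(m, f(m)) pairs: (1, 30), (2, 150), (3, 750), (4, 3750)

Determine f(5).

Consecutive ratio: 150/30 = 5, and 750/150 = 5, so r = 5.
Then A·5^1 = 30 gives A = 6, and f(m) = 6·5^m.
f(5) = 6·5^5 = 18750.

18750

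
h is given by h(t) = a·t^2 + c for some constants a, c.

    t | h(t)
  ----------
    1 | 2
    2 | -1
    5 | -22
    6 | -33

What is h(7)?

From h(1) = 2 and h(2) = -1: 1a + c = 2 and 4a + c = -1.
Subtracting: 3a = -3, so a = -1; then c = 2 − (-1)·1 = 3.
So h(t) = -1t² + 3, and h(7) = -46.

-46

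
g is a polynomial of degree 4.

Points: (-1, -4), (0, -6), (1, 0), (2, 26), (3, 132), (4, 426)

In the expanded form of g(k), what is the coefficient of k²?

2

First differences: -2, 6, 26, 106, 294. Second differences: 8, 20, 80, 188. Third differences: 12, 60, 108. Fourth differences: 48, 48.
Level-4 differences are constant, so g has degree 4.
Fitting a degree-4 polynomial gives g(k) = 2k^4 - 2k³ + 2k² + 4k - 6.
The coefficient of k² is 2.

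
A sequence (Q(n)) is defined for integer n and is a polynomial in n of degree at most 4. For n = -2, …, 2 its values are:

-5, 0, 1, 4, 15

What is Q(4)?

85

First differences: 5, 1, 3, 11. Second differences: -4, 2, 8. Third differences: 6, 6.
Level-3 differences are constant, so Q has degree 3.
Fitting a degree-3 polynomial gives Q(n) = n³ + n² + n + 1.
Then Q(4) = 85.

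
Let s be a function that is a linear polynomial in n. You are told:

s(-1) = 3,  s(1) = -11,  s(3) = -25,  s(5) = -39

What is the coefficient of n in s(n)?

Write s(n) = an + b; the 4 given values yield a linear system in the 2 coefficients.
Solving, s(n) = -7n - 4.
The coefficient of n is -7.

-7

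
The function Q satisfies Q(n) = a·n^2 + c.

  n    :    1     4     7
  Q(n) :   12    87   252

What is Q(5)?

From Q(1) = 12 and Q(4) = 87: 1a + c = 12 and 16a + c = 87.
Subtracting: 15a = 75, so a = 5; then c = 12 − 5·1 = 7.
So Q(n) = 5n² + 7, and Q(5) = 132.

132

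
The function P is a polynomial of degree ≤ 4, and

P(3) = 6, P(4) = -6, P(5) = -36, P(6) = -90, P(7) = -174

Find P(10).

-666

First differences: -12, -30, -54, -84. Second differences: -18, -24, -30. Third differences: -6, -6.
Level-3 differences are constant, so P has degree 3.
Fitting a degree-3 polynomial gives P(m) = -m³ + 3m² + 4m - 6.
Then P(10) = -666.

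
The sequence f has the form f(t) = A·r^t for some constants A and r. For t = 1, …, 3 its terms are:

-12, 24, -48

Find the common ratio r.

Consecutive ratio: 24/(-12) = -2, and -48/24 = -2, so r = -2.
Then A·(-2)^1 = -12 gives A = 6, and f(t) = 6·(-2)^t.

-2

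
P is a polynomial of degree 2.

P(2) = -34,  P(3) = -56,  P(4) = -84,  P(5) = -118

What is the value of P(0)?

-8

First differences: -22, -28, -34. Second differences: -6, -6.
Level-2 differences are constant, so P has degree 2.
Fitting a degree-2 polynomial gives P(t) = -3t² - 7t - 8.
Then P(0) = -8.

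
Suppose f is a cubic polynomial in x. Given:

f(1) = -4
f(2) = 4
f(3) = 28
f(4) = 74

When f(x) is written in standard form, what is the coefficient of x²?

2

Write f(x) = ax³ + bx² + cx + d; the 4 given values yield a linear system in the 4 coefficients.
Solving, f(x) = x³ + 2x² - 5x - 2.
The coefficient of x² is 2.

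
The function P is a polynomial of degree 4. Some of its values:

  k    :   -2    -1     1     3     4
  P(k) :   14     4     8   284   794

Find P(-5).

812

Write P(k) = ak^4 + bk³ + ck² + dk + e; the 5 given values yield a linear system in the 5 coefficients.
Solving, P(k) = 2k^4 + 4k³ + 2k² - 2k + 2.
Then P(-5) = 812.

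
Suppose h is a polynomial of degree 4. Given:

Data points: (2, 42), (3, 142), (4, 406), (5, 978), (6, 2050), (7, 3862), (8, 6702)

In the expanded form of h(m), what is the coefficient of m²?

First differences: 100, 264, 572, 1072, 1812, 2840. Second differences: 164, 308, 500, 740, 1028. Third differences: 144, 192, 240, 288. Fourth differences: 48, 48, 48.
Level-4 differences are constant, so h has degree 4.
Fitting a degree-4 polynomial gives h(m) = 2m^4 - 4m³ + 8m² + 6m - 2.
The coefficient of m² is 8.

8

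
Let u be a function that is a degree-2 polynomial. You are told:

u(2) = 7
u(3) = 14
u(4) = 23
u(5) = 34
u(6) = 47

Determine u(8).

First differences: 7, 9, 11, 13. Second differences: 2, 2, 2.
Level-2 differences are constant, so u has degree 2.
Fitting a degree-2 polynomial gives u(m) = m² + 2m - 1.
Then u(8) = 79.

79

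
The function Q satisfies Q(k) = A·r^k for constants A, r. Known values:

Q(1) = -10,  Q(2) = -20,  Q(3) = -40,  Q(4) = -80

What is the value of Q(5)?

Consecutive ratio: -20/(-10) = 2, and -40/(-20) = 2, so r = 2.
Then A·2^1 = -10 gives A = -5, and Q(k) = -5·2^k.
Q(5) = -5·2^5 = -160.

-160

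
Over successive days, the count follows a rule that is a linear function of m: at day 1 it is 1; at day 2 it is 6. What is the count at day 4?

16

Write the value at m as T(m).
Write T(m) = am + b; the 2 given values yield a linear system in the 2 coefficients.
Solving, T(m) = 5m - 4.
Then T(4) = 16.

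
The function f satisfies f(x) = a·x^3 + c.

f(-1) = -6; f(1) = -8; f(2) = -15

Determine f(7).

From f(-1) = -6 and f(1) = -8: -1a + c = -6 and 1a + c = -8.
Subtracting: 2a = -2, so a = -1; then c = -6 − (-1)·(-1) = -7.
So f(x) = -1x³ − 7, and f(7) = -350.

-350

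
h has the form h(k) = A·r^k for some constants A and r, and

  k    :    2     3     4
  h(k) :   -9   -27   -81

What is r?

Consecutive ratio: -27/(-9) = 3, and -81/(-27) = 3, so r = 3.
Then A·3^2 = -9 gives A = -1, and h(k) = -1·3^k.

3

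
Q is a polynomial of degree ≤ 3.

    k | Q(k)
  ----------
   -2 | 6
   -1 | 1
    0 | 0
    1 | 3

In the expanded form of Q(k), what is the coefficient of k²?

2

First differences: -5, -1, 3. Second differences: 4, 4.
Level-2 differences are constant, so Q has degree 2.
Fitting a degree-2 polynomial gives Q(k) = 2k² + k.
The coefficient of k² is 2.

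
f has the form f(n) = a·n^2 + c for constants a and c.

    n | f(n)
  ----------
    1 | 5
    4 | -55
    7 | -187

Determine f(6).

-135

From f(1) = 5 and f(4) = -55: 1a + c = 5 and 16a + c = -55.
Subtracting: 15a = -60, so a = -4; then c = 5 − (-4)·1 = 9.
So f(n) = -4n² + 9, and f(6) = -135.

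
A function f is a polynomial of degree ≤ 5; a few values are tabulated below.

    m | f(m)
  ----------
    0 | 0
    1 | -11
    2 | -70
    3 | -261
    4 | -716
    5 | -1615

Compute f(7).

-5705

Write f(m) = am^5 + bm^4 + cm³ + dm² + em + p; the 6 given values yield a linear system in the 6 coefficients.
Solving, the leading coefficient vanishes, and f(m) = -2m^4 - 2m³ - 4m² - 3m.
Then f(7) = -5705.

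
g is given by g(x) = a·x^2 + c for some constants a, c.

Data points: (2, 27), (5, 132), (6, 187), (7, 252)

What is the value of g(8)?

327

From g(2) = 27 and g(5) = 132: 4a + c = 27 and 25a + c = 132.
Subtracting: 21a = 105, so a = 5; then c = 27 − 5·4 = 7.
So g(x) = 5x² + 7, and g(8) = 327.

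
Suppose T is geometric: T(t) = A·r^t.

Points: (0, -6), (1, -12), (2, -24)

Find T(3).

Consecutive ratio: -12/(-6) = 2, and -24/(-12) = 2, so r = 2.
Then A·2^0 = -6 gives A = -6, and T(t) = -6·2^t.
T(3) = -6·2^3 = -48.

-48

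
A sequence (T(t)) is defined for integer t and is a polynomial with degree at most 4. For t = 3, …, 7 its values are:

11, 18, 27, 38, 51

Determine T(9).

83

Write T(t) = at^4 + bt³ + ct² + dt + e; the 5 given values yield a linear system in the 5 coefficients.
Solving, the top 2 coefficients vanish, and T(t) = t² + 2.
Then T(9) = 83.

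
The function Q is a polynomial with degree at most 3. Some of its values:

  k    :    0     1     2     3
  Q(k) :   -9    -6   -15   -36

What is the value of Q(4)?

Write Q(k) = ak³ + bk² + ck + d; the 4 given values yield a linear system in the 4 coefficients.
Solving, the leading coefficient vanishes, and Q(k) = -6k² + 9k - 9.
Then Q(4) = -69.

-69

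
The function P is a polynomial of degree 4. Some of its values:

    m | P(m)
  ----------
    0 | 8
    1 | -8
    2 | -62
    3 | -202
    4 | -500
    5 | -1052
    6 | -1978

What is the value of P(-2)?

First differences: -16, -54, -140, -298, -552, -926. Second differences: -38, -86, -158, -254, -374. Third differences: -48, -72, -96, -120. Fourth differences: -24, -24, -24.
Level-4 differences are constant, so P has degree 4.
Fitting a degree-4 polynomial gives P(m) = -m^4 - 2m³ - 6m² - 7m + 8.
Then P(-2) = -2.

-2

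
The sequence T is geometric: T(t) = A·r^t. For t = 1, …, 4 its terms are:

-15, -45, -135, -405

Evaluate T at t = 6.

Consecutive ratio: -45/(-15) = 3, and -135/(-45) = 3, so r = 3.
Then A·3^1 = -15 gives A = -5, and T(t) = -5·3^t.
T(6) = -5·3^6 = -3645.

-3645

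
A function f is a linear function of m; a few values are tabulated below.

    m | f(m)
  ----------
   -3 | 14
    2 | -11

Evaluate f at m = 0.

Write f(m) = am + b; the 2 given values yield a linear system in the 2 coefficients.
Solving, f(m) = -5m - 1.
Then f(0) = -1.

-1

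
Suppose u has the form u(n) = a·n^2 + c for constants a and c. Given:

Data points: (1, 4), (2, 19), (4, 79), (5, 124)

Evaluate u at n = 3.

From u(1) = 4 and u(2) = 19: 1a + c = 4 and 4a + c = 19.
Subtracting: 3a = 15, so a = 5; then c = 4 − 5·1 = -1.
So u(n) = 5n² − 1, and u(3) = 44.

44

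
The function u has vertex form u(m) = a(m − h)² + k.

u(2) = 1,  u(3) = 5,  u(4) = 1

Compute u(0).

First differences 4, -4; second difference -8 = 2a, so a = -4.
Expanding, the m-coefficient is −2ah = 8h; matching it to the data gives h = 3, and then k = 5.
So u(m) = -4(m − 3)² + 5.
u(0) = -4·(-3)² + 5 = -31.

-31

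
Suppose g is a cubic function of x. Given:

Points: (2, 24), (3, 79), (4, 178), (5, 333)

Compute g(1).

1

Write g(x) = ax³ + bx² + cx + d; the 4 given values yield a linear system in the 4 coefficients.
Solving, g(x) = 2x³ + 4x² - 3x - 2.
Then g(1) = 1.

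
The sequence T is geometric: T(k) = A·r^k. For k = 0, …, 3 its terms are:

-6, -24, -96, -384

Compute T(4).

Consecutive ratio: -24/(-6) = 4, and -96/(-24) = 4, so r = 4.
Then A·4^0 = -6 gives A = -6, and T(k) = -6·4^k.
T(4) = -6·4^4 = -1536.

-1536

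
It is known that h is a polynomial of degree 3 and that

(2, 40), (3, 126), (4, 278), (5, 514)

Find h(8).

1906

Write h(t) = at³ + bt² + ct + d; the 4 given values yield a linear system in the 4 coefficients.
Solving, h(t) = 3t³ + 6t² - t - 6.
Then h(8) = 1906.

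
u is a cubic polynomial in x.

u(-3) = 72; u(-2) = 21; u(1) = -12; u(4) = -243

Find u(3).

-114

Write u(x) = ax³ + bx² + cx + d; the 4 given values yield a linear system in the 4 coefficients.
Solving, u(x) = -3x³ - 2x² - 4x - 3.
Then u(3) = -114.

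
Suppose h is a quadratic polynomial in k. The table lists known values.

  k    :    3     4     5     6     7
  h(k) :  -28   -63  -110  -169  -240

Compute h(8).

-323

First differences: -35, -47, -59, -71. Second differences: -12, -12, -12.
Level-2 differences are constant, so h has degree 2.
Fitting a degree-2 polynomial gives h(k) = -6k² + 7k + 5.
Then h(8) = -323.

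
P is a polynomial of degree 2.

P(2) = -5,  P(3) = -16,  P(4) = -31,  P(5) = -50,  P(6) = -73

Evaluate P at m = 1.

2

First differences: -11, -15, -19, -23. Second differences: -4, -4, -4.
Level-2 differences are constant, so P has degree 2.
Fitting a degree-2 polynomial gives P(m) = -2m² - m + 5.
Then P(1) = 2.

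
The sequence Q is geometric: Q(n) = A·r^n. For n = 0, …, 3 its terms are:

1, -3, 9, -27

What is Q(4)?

Consecutive ratio: -3/1 = -3, and 9/(-3) = -3, so r = -3.
Then A·(-3)^0 = 1 gives A = 1, and Q(n) = 1·(-3)^n.
Q(4) = 1·(-3)^4 = 81.

81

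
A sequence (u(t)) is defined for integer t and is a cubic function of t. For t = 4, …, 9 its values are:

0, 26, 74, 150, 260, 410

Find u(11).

First differences: 26, 48, 76, 110, 150. Second differences: 22, 28, 34, 40. Third differences: 6, 6, 6.
Level-3 differences are constant, so u has degree 3.
Fitting a degree-3 polynomial gives u(t) = t³ - 4t² + t - 4.
Then u(11) = 854.

854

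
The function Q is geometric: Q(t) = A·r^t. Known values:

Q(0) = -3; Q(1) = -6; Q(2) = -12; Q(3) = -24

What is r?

2

Consecutive ratio: -6/(-3) = 2, and -12/(-6) = 2, so r = 2.
Then A·2^0 = -3 gives A = -3, and Q(t) = -3·2^t.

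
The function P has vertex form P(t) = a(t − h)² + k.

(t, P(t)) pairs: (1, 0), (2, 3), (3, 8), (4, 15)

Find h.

0

First differences 3, 5, 7; second difference 2 = 2a, so a = 1.
Expanding, the t-coefficient is −2ah = -2h; matching it to the data gives h = 0, and then k = -1.
So P(t) = 1(t + 0)² − 1.
Hence h = 0.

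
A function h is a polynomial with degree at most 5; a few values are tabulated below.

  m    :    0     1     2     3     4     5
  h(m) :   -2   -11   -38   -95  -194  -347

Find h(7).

First differences: -9, -27, -57, -99, -153. Second differences: -18, -30, -42, -54. Third differences: -12, -12, -12.
Level-3 differences are constant, so h has degree 3.
Fitting a degree-3 polynomial gives h(m) = -2m³ - 3m² - 4m - 2.
Then h(7) = -863.

-863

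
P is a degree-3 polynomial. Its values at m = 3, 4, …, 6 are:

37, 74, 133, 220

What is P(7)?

341

Write P(m) = am³ + bm² + cm + d; the 4 given values yield a linear system in the 4 coefficients.
Solving, P(m) = m³ - m² + 7m - 2.
Then P(7) = 341.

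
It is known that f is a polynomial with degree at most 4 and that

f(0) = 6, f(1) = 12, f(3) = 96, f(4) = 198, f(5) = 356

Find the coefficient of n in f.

Write f(n) = an^4 + bn³ + cn² + dn + e; the 5 given values yield a linear system in the 5 coefficients.
Solving, the leading coefficient vanishes, and f(n) = 2n³ + 4n² + 6.
The coefficient of n is 0.

0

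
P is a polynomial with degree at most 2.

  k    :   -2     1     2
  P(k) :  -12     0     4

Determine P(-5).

Write P(k) = ak² + bk + c; the 3 given values yield a linear system in the 3 coefficients.
Solving, the leading coefficient vanishes, and P(k) = 4k - 4.
Then P(-5) = -24.

-24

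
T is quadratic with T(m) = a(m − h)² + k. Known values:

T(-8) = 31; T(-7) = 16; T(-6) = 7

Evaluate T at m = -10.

79

First differences -15, -9; second difference 6 = 2a, so a = 3.
Expanding, the m-coefficient is −2ah = -6h; matching it to the data gives h = -5, and then k = 4.
So T(m) = 3(m + 5)² + 4.
T(-10) = 3·(-5)² + 4 = 79.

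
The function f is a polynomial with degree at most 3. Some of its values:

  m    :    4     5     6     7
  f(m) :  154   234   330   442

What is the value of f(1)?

10

First differences: 80, 96, 112. Second differences: 16, 16.
Level-2 differences are constant, so f has degree 2.
Fitting a degree-2 polynomial gives f(m) = 8m² + 8m - 6.
Then f(1) = 10.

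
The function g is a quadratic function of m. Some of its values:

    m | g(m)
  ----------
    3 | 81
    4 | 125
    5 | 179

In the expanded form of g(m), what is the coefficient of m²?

Write g(m) = am² + bm + c; the 3 given values yield a linear system in the 3 coefficients.
Solving, g(m) = 5m² + 9m + 9.
The coefficient of m² is 5.

5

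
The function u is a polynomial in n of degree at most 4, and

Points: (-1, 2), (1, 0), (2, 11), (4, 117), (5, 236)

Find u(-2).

-9

Write u(n) = an^4 + bn³ + cn² + dn + e; the 5 given values yield a linear system in the 5 coefficients.
Solving, the leading coefficient vanishes, and u(n) = 2n³ - 3n + 1.
Then u(-2) = -9.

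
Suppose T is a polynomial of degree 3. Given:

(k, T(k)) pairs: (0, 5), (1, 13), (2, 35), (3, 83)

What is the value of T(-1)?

Write T(k) = ak³ + bk² + ck + d; the 4 given values yield a linear system in the 4 coefficients.
Solving, T(k) = 2k³ + k² + 5k + 5.
Then T(-1) = -1.

-1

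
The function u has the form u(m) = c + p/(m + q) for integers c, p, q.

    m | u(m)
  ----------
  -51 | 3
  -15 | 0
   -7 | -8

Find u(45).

(u(m) − c)(m + q) = p for each data point; the three points give a linear system in c and q, then p follows.
Solving: c = 4, q = 3, p = 48, so u(m) = 4 + 48/(m + 3).
Then u(45) = 4 + 48/48 = 5.

5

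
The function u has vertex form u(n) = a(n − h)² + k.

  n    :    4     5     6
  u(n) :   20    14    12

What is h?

First differences -6, -2; second difference 4 = 2a, so a = 2.
Expanding, the n-coefficient is −2ah = -4h; matching it to the data gives h = 6, and then k = 12.
So u(n) = 2(n − 6)² + 12.
Hence h = 6.

6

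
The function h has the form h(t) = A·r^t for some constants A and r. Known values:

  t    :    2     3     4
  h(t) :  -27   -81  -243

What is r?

3

Consecutive ratio: -81/(-27) = 3, and -243/(-81) = 3, so r = 3.
Then A·3^2 = -27 gives A = -3, and h(t) = -3·3^t.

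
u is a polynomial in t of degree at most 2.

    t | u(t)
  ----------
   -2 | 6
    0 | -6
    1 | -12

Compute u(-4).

Write u(t) = at² + bt + c; the 3 given values yield a linear system in the 3 coefficients.
Solving, the leading coefficient vanishes, and u(t) = -6t - 6.
Then u(-4) = 18.

18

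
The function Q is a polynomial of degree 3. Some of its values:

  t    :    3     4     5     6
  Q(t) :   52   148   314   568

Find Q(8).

Write Q(t) = at³ + bt² + ct + d; the 4 given values yield a linear system in the 4 coefficients.
Solving, Q(t) = 3t³ - t² - 8t + 4.
Then Q(8) = 1412.

1412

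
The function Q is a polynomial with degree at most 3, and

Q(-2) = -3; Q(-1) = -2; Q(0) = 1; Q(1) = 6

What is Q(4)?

33

First differences: 1, 3, 5. Second differences: 2, 2.
Level-2 differences are constant, so Q has degree 2.
Fitting a degree-2 polynomial gives Q(m) = m² + 4m + 1.
Then Q(4) = 33.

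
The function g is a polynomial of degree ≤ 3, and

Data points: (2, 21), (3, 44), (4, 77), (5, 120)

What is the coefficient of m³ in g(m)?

0

First differences: 23, 33, 43. Second differences: 10, 10.
Level-2 differences are constant, so g has degree 2.
Fitting a degree-2 polynomial gives g(m) = 5m² - 2m + 5.
The coefficient of m³ is 0.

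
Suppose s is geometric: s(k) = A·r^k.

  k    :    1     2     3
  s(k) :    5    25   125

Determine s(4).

625

Consecutive ratio: 25/5 = 5, and 125/25 = 5, so r = 5.
Then A·5^1 = 5 gives A = 1, and s(k) = 1·5^k.
s(4) = 1·5^4 = 625.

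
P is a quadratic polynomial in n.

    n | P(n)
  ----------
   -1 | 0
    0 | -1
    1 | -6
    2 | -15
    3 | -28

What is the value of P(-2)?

Write P(n) = an² + bn + c; the 5 given values yield a linear system in the 3 coefficients.
Solving, P(n) = -2n² - 3n - 1.
Then P(-2) = -3.

-3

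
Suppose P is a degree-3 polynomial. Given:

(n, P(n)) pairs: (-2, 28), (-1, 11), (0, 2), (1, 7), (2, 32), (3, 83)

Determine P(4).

First differences: -17, -9, 5, 25, 51. Second differences: 8, 14, 20, 26. Third differences: 6, 6, 6.
Level-3 differences are constant, so P has degree 3.
Fitting a degree-3 polynomial gives P(n) = n³ + 7n² - 3n + 2.
Then P(4) = 166.

166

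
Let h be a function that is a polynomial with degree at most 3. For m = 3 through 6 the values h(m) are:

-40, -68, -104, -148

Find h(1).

First differences: -28, -36, -44. Second differences: -8, -8.
Level-2 differences are constant, so h has degree 2.
Fitting a degree-2 polynomial gives h(m) = -4m² - 4.
Then h(1) = -8.

-8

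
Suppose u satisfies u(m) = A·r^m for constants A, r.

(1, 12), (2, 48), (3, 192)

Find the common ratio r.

4

Consecutive ratio: 48/12 = 4, and 192/48 = 4, so r = 4.
Then A·4^1 = 12 gives A = 3, and u(m) = 3·4^m.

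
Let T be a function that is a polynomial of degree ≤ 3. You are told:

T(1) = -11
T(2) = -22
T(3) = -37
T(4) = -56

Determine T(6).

First differences: -11, -15, -19. Second differences: -4, -4.
Level-2 differences are constant, so T has degree 2.
Fitting a degree-2 polynomial gives T(n) = -2n² - 5n - 4.
Then T(6) = -106.

-106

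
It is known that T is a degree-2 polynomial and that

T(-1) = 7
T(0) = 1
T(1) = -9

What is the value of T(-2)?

9

Write T(k) = ak² + bk + c; the 3 given values yield a linear system in the 3 coefficients.
Solving, T(k) = -2k² - 8k + 1.
Then T(-2) = 9.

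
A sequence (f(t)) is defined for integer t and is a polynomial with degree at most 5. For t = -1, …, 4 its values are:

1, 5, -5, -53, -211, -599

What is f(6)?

-2785

First differences: 4, -10, -48, -158, -388. Second differences: -14, -38, -110, -230. Third differences: -24, -72, -120. Fourth differences: -48, -48.
Level-4 differences are constant, so f has degree 4.
Fitting a degree-4 polynomial gives f(t) = -2t^4 - 5t² - 3t + 5.
Then f(6) = -2785.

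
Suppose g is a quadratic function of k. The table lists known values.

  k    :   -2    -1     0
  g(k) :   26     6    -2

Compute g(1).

2

Write g(k) = ak² + bk + c; the 3 given values yield a linear system in the 3 coefficients.
Solving, g(k) = 6k² - 2k - 2.
Then g(1) = 2.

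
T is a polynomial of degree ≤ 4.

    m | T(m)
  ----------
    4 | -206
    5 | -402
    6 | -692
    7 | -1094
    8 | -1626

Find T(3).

-86

First differences: -196, -290, -402, -532. Second differences: -94, -112, -130. Third differences: -18, -18.
Level-3 differences are constant, so T has degree 3.
Fitting a degree-3 polynomial gives T(m) = -3m³ - 2m² + 5m - 2.
Then T(3) = -86.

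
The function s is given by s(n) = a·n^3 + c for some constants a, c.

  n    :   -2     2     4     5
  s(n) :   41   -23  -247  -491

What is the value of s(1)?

From s(-2) = 41 and s(2) = -23: -8a + c = 41 and 8a + c = -23.
Subtracting: 16a = -64, so a = -4; then c = 41 − (-4)·(-8) = 9.
So s(n) = -4n³ + 9, and s(1) = 5.

5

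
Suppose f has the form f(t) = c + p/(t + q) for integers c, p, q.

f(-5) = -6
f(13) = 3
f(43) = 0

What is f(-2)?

(f(t) − c)(t + q) = p for each data point; the three points give a linear system in c and q, then p follows.
Solving: c = -1, q = -3, p = 40, so f(t) = -1 + 40/(t − 3).
Then f(-2) = -1 + 40/(-5) = -9.

-9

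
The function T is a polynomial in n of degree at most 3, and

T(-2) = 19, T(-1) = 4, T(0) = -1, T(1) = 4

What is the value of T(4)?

First differences: -15, -5, 5. Second differences: 10, 10.
Level-2 differences are constant, so T has degree 2.
Fitting a degree-2 polynomial gives T(n) = 5n² - 1.
Then T(4) = 79.

79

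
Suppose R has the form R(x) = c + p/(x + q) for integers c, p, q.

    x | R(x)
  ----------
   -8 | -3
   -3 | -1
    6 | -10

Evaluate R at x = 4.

-15

(R(x) − c)(x + q) = p for each data point; the three points give a linear system in c and q, then p follows.
Solving: c = -5, q = -2, p = -20, so R(x) = -5 − 20/(x − 2).
Then R(4) = -5 − 20/2 = -15.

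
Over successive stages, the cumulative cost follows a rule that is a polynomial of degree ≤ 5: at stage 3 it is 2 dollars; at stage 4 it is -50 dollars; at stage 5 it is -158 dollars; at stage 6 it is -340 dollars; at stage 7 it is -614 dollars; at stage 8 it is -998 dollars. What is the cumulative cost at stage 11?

-2990

Write the value at t as g(t).
Write g(t) = at^5 + bt^4 + ct³ + dt² + et + p; the 6 given values yield a linear system in the 6 coefficients.
Solving, the top 2 coefficients vanish, and g(t) = -3t³ + 8t² + 3t + 2.
Then g(11) = -2990.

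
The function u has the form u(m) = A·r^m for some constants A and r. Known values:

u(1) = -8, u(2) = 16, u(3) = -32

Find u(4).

64

Consecutive ratio: 16/(-8) = -2, and -32/16 = -2, so r = -2.
Then A·(-2)^1 = -8 gives A = 4, and u(m) = 4·(-2)^m.
u(4) = 4·(-2)^4 = 64.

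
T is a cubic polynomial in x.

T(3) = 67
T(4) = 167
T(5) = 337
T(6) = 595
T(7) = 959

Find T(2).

First differences: 100, 170, 258, 364. Second differences: 70, 88, 106. Third differences: 18, 18.
Level-3 differences are constant, so T has degree 3.
Fitting a degree-3 polynomial gives T(x) = 3x³ - x² - 4x + 7.
Then T(2) = 19.

19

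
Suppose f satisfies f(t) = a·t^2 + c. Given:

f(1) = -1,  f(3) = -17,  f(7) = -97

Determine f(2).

-7

From f(1) = -1 and f(3) = -17: 1a + c = -1 and 9a + c = -17.
Subtracting: 8a = -16, so a = -2; then c = -1 − (-2)·1 = 1.
So f(t) = -2t² + 1, and f(2) = -7.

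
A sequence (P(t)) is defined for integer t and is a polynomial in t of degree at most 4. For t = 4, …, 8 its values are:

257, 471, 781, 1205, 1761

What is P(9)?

2467

First differences: 214, 310, 424, 556. Second differences: 96, 114, 132. Third differences: 18, 18.
Level-3 differences are constant, so P has degree 3.
Fitting a degree-3 polynomial gives P(t) = 3t³ + 3t² + 4t + 1.
Then P(9) = 2467.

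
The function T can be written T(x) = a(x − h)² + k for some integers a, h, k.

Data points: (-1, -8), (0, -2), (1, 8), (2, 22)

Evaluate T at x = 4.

First differences 6, 10, 14; second difference 4 = 2a, so a = 2.
Expanding, the x-coefficient is −2ah = -4h; matching it to the data gives h = -2, and then k = -10.
So T(x) = 2(x + 2)² − 10.
T(4) = 2·6² − 10 = 62.

62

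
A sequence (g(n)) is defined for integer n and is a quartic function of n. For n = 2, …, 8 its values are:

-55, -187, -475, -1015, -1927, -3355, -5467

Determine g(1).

-7

First differences: -132, -288, -540, -912, -1428, -2112. Second differences: -156, -252, -372, -516, -684. Third differences: -96, -120, -144, -168. Fourth differences: -24, -24, -24.
Level-4 differences are constant, so g has degree 4.
Fitting a degree-4 polynomial gives g(n) = -n^4 - 2n³ - 5n² - 4n + 5.
Then g(1) = -7.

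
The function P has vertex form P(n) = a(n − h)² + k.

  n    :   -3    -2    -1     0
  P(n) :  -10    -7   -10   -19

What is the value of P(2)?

-55

First differences 3, -3, -9; second difference -6 = 2a, so a = -3.
Expanding, the n-coefficient is −2ah = 6h; matching it to the data gives h = -2, and then k = -7.
So P(n) = -3(n + 2)² − 7.
P(2) = -3·4² − 7 = -55.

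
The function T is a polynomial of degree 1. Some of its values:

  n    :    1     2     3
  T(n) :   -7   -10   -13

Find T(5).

-19

First differences: -3, -3.
Level-1 differences are constant, so T has degree 1.
Fitting a degree-1 polynomial gives T(n) = -3n - 4.
Then T(5) = -19.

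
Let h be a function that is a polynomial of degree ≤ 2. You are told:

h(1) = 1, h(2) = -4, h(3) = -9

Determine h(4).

First differences: -5, -5.
Level-1 differences are constant, so h has degree 1.
Fitting a degree-1 polynomial gives h(k) = -5k + 6.
Then h(4) = -14.

-14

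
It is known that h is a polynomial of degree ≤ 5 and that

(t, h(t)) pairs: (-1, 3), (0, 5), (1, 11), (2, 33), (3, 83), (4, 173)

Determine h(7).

803

Write h(t) = at^5 + bt^4 + ct³ + dt² + et + p; the 6 given values yield a linear system in the 6 coefficients.
Solving, the top 2 coefficients vanish, and h(t) = 2t³ + 2t² + 2t + 5.
Then h(7) = 803.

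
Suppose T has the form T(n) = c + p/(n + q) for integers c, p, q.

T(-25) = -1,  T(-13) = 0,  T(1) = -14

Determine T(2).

-10

(T(n) − c)(n + q) = p for each data point; the three points give a linear system in c and q, then p follows.
Solving: c = -2, q = 1, p = -24, so T(n) = -2 − 24/(n + 1).
Then T(2) = -2 − 24/3 = -10.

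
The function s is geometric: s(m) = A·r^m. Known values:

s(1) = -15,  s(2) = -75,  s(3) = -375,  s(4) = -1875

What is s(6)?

Consecutive ratio: -75/(-15) = 5, and -375/(-75) = 5, so r = 5.
Then A·5^1 = -15 gives A = -3, and s(m) = -3·5^m.
s(6) = -3·5^6 = -46875.

-46875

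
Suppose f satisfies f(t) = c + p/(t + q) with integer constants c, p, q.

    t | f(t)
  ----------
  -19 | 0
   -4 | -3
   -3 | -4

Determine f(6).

5

(f(t) − c)(t + q) = p for each data point; the three points give a linear system in c and q, then p follows.
Solving: c = 1, q = -1, p = 20, so f(t) = 1 + 20/(t − 1).
Then f(6) = 1 + 20/5 = 5.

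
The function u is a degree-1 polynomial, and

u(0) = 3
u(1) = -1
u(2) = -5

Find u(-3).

First differences: -4, -4.
Level-1 differences are constant, so u has degree 1.
Fitting a degree-1 polynomial gives u(m) = -4m + 3.
Then u(-3) = 15.

15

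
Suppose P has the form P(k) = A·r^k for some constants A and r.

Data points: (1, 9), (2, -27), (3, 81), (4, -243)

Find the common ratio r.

-3

Consecutive ratio: -27/9 = -3, and 81/(-27) = -3, so r = -3.
Then A·(-3)^1 = 9 gives A = -3, and P(k) = -3·(-3)^k.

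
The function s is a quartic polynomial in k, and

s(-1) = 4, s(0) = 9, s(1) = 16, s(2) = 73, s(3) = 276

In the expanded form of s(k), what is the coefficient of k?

2

Write s(k) = ak^4 + bk³ + ck² + dk + e; the 5 given values yield a linear system in the 5 coefficients.
Solving, s(k) = 2k^4 + 4k³ - k² + 2k + 9.
The coefficient of k is 2.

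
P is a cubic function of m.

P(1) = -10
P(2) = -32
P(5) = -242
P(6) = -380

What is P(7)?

Write P(m) = am³ + bm² + cm + d; the 4 given values yield a linear system in the 4 coefficients.
Solving, P(m) = -m³ - 4m² - 3m - 2.
Then P(7) = -562.

-562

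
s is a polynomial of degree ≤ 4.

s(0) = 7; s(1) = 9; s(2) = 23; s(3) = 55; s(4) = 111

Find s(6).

319

Write s(x) = ax^4 + bx³ + cx² + dx + e; the 5 given values yield a linear system in the 5 coefficients.
Solving, the leading coefficient vanishes, and s(x) = x³ + 3x² - 2x + 7.
Then s(6) = 319.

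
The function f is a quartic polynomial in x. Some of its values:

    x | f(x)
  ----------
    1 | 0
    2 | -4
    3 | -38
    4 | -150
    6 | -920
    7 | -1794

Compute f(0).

Write f(x) = ax^4 + bx³ + cx² + dx + e; the 6 given values yield a linear system in the 5 coefficients.
Solving, f(x) = -x^4 + 2x³ - 2x² + 3x - 2.
Then f(0) = -2.

-2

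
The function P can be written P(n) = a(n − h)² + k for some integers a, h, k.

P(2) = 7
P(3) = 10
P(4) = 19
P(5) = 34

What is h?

First differences 3, 9, 15; second difference 6 = 2a, so a = 3.
Expanding, the n-coefficient is −2ah = -6h; matching it to the data gives h = 2, and then k = 7.
So P(n) = 3(n − 2)² + 7.
Hence h = 2.

2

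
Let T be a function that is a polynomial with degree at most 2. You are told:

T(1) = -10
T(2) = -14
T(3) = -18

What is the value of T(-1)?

-2

First differences: -4, -4.
Level-1 differences are constant, so T has degree 1.
Fitting a degree-1 polynomial gives T(t) = -4t - 6.
Then T(-1) = -2.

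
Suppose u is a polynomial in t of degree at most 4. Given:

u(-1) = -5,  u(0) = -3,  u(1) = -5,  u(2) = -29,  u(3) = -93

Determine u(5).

-413

First differences: 2, -2, -24, -64. Second differences: -4, -22, -40. Third differences: -18, -18.
Level-3 differences are constant, so u has degree 3.
Fitting a degree-3 polynomial gives u(t) = -3t³ - 2t² + 3t - 3.
Then u(5) = -413.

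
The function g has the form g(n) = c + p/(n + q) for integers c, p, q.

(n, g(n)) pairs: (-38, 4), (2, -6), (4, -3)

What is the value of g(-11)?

7

(g(n) − c)(n + q) = p for each data point; the three points give a linear system in c and q, then p follows.
Solving: c = 3, q = 2, p = -36, so g(n) = 3 − 36/(n + 2).
Then g(-11) = 3 − 36/(-9) = 7.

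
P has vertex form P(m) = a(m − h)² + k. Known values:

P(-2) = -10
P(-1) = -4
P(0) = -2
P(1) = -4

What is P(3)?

First differences 6, 2, -2; second difference -4 = 2a, so a = -2.
Expanding, the m-coefficient is −2ah = 4h; matching it to the data gives h = 0, and then k = -2.
So P(m) = -2(m + 0)² − 2.
P(3) = -2·3² − 2 = -20.

-20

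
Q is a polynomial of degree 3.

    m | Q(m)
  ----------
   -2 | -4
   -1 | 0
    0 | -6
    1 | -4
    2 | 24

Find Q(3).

96

First differences: 4, -6, 2, 28. Second differences: -10, 8, 26. Third differences: 18, 18.
Level-3 differences are constant, so Q has degree 3.
Fitting a degree-3 polynomial gives Q(m) = 3m³ + 4m² - 5m - 6.
Then Q(3) = 96.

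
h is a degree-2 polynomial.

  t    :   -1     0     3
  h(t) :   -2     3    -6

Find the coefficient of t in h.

3

Write h(t) = at² + bt + c; the 3 given values yield a linear system in the 3 coefficients.
Solving, h(t) = -2t² + 3t + 3.
The coefficient of t is 3.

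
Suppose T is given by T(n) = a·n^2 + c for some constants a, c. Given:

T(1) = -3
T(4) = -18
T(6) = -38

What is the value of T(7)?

-51

From T(1) = -3 and T(4) = -18: 1a + c = -3 and 16a + c = -18.
Subtracting: 15a = -15, so a = -1; then c = -3 − (-1)·1 = -2.
So T(n) = -1n² − 2, and T(7) = -51.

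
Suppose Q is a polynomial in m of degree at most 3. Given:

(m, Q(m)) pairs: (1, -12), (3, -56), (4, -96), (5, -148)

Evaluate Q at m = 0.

-8

Write Q(m) = am³ + bm² + cm + d; the 4 given values yield a linear system in the 4 coefficients.
Solving, the leading coefficient vanishes, and Q(m) = -6m² + 2m - 8.
Then Q(0) = -8.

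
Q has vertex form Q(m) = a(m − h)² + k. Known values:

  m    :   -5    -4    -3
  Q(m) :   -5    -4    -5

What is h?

First differences 1, -1; second difference -2 = 2a, so a = -1.
Expanding, the m-coefficient is −2ah = 2h; matching it to the data gives h = -4, and then k = -4.
So Q(m) = -1(m + 4)² − 4.
Hence h = -4.

-4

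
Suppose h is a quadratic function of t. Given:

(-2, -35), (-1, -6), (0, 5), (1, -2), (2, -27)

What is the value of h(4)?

First differences: 29, 11, -7, -25. Second differences: -18, -18, -18.
Level-2 differences are constant, so h has degree 2.
Fitting a degree-2 polynomial gives h(t) = -9t² + 2t + 5.
Then h(4) = -131.

-131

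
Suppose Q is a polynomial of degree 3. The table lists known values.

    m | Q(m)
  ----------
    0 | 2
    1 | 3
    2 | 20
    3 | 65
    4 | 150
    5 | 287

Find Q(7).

765

First differences: 1, 17, 45, 85, 137. Second differences: 16, 28, 40, 52. Third differences: 12, 12, 12.
Level-3 differences are constant, so Q has degree 3.
Fitting a degree-3 polynomial gives Q(m) = 2m³ + 2m² - 3m + 2.
Then Q(7) = 765.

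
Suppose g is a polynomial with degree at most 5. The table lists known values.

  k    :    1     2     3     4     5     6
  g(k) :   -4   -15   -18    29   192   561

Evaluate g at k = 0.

-3

First differences: -11, -3, 47, 163, 369. Second differences: 8, 50, 116, 206. Third differences: 42, 66, 90. Fourth differences: 24, 24.
Level-4 differences are constant, so g has degree 4.
Fitting a degree-4 polynomial gives g(k) = k^4 - 3k³ - 3k² + 4k - 3.
Then g(0) = -3.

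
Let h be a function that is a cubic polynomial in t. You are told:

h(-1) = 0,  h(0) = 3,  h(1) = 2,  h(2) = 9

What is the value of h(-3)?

-66

Write h(t) = at³ + bt² + ct + d; the 4 given values yield a linear system in the 4 coefficients.
Solving, h(t) = 2t³ - 2t² - t + 3.
Then h(-3) = -66.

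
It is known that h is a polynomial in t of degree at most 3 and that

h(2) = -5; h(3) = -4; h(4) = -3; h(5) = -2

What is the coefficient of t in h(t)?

First differences: 1, 1, 1.
Level-1 differences are constant, so h has degree 1.
Fitting a degree-1 polynomial gives h(t) = t - 7.
The coefficient of t is 1.

1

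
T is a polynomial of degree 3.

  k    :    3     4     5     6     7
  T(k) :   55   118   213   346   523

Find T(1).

1

First differences: 63, 95, 133, 177. Second differences: 32, 38, 44. Third differences: 6, 6.
Level-3 differences are constant, so T has degree 3.
Fitting a degree-3 polynomial gives T(k) = k³ + 4k² - 2k - 2.
Then T(1) = 1.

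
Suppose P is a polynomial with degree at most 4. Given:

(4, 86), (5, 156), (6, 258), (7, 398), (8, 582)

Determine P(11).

1458

First differences: 70, 102, 140, 184. Second differences: 32, 38, 44. Third differences: 6, 6.
Level-3 differences are constant, so P has degree 3.
Fitting a degree-3 polynomial gives P(t) = t³ + t² + 6.
Then P(11) = 1458.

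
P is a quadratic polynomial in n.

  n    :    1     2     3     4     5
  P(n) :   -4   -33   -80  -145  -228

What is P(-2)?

Write P(n) = an² + bn + c; the 5 given values yield a linear system in the 3 coefficients.
Solving, P(n) = -9n² - 2n + 7.
Then P(-2) = -25.

-25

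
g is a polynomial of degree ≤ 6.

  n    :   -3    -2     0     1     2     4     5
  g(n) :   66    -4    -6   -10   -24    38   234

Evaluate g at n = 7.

Write g(n) = an^6 + bn^5 + cn^4 + dn³ + en² + pn + q; the 7 given values yield a linear system in the 7 coefficients.
Solving, the top 2 coefficients vanish, and g(n) = n^4 - 2n³ - 6n² + 3n - 6.
Then g(7) = 1436.

1436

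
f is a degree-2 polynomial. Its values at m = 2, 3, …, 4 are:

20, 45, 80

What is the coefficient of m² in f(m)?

5

Write f(m) = am² + bm + c; the 3 given values yield a linear system in the 3 coefficients.
Solving, f(m) = 5m².
The coefficient of m² is 5.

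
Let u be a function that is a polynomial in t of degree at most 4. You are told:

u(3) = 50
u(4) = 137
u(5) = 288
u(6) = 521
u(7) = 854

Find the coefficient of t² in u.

First differences: 87, 151, 233, 333. Second differences: 64, 82, 100. Third differences: 18, 18.
Level-3 differences are constant, so u has degree 3.
Fitting a degree-3 polynomial gives u(t) = 3t³ - 4t² + 4t - 7.
The coefficient of t² is -4.

-4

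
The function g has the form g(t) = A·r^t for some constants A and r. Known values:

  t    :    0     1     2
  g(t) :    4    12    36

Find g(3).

Consecutive ratio: 12/4 = 3, and 36/12 = 3, so r = 3.
Then A·3^0 = 4 gives A = 4, and g(t) = 4·3^t.
g(3) = 4·3^3 = 108.

108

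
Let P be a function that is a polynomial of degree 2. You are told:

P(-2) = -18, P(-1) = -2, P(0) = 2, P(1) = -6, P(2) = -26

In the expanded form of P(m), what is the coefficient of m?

Write P(m) = am² + bm + c; the 5 given values yield a linear system in the 3 coefficients.
Solving, P(m) = -6m² - 2m + 2.
The coefficient of m is -2.

-2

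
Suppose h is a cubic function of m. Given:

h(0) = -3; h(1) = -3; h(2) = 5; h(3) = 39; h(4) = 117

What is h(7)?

First differences: 0, 8, 34, 78. Second differences: 8, 26, 44. Third differences: 18, 18.
Level-3 differences are constant, so h has degree 3.
Fitting a degree-3 polynomial gives h(m) = 3m³ - 5m² + 2m - 3.
Then h(7) = 795.

795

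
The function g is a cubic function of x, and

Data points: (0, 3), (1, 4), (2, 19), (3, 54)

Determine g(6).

339

Write g(x) = ax³ + bx² + cx + d; the 4 given values yield a linear system in the 4 coefficients.
Solving, g(x) = x³ + 4x² - 4x + 3.
Then g(6) = 339.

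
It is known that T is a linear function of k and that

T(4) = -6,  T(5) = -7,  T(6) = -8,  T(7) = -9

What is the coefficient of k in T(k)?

First differences: -1, -1, -1.
Level-1 differences are constant, so T has degree 1.
Fitting a degree-1 polynomial gives T(k) = -k - 2.
The coefficient of k is -1.

-1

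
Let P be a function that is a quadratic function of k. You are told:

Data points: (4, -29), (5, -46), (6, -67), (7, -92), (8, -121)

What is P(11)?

-232

First differences: -17, -21, -25, -29. Second differences: -4, -4, -4.
Level-2 differences are constant, so P has degree 2.
Fitting a degree-2 polynomial gives P(k) = -2k² + k - 1.
Then P(11) = -232.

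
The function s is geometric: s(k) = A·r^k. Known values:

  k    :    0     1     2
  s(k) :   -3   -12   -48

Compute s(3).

-192

Consecutive ratio: -12/(-3) = 4, and -48/(-12) = 4, so r = 4.
Then A·4^0 = -3 gives A = -3, and s(k) = -3·4^k.
s(3) = -3·4^3 = -192.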